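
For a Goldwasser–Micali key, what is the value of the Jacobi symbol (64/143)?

1

Factor out 2: 64 = 2^6. Since 143 ≡ 7 (mod 8), (2/143) = +1, and (2/143)^6 = +1. Now have (1/143).
(1/143) = 1. Collecting the sign factors: 1.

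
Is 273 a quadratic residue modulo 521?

yes

273 ≡ 1 (mod 4), so quadratic reciprocity gives (273/521) = (521/273). Reduce: 521 ≡ 248 (mod 273). Now have (248/273).
Factor out 2: 248 = 2^3·31. Since 273 ≡ 1 (mod 8), (2/273) = +1, and (2/273)^3 = +1. Now have (31/273).
273 ≡ 1 (mod 4), so quadratic reciprocity gives (31/273) = (273/31). Reduce: 273 ≡ 25 (mod 31). Now have (25/31).
25 ≡ 1 (mod 4), so quadratic reciprocity gives (25/31) = (31/25). Reduce: 31 ≡ 6 (mod 25). Now have (6/25).
Factor out 2: 6 = 2·3. Since 25 ≡ 1 (mod 8), (2/25) = +1. Now have (3/25).
25 ≡ 1 (mod 4), so quadratic reciprocity gives (3/25) = (25/3). Reduce: 25 ≡ 1 (mod 3). Now have (1/3).
(1/3) = 1. Collecting the sign factors: 1.
The Legendre symbol is 1, so x^2 ≡ 273 (mod 521) has solution.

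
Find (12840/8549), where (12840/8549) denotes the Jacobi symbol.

-1

Reduce the numerator: 12840 ≡ 4291 (mod 8549), so (12840/8549) = (4291/8549).
8549 ≡ 1 (mod 4), so quadratic reciprocity gives (4291/8549) = (8549/4291). Reduce: 8549 ≡ 4258 (mod 4291). Now have (4258/4291).
Factor out 2: 4258 = 2·2129. Since 4291 ≡ 3 (mod 8), (2/4291) = -1. Now have -(2129/4291).
2129 ≡ 1 (mod 4), so quadratic reciprocity gives (2129/4291) = (4291/2129). Reduce: 4291 ≡ 33 (mod 2129). Now have -(33/2129).
33 ≡ 1 (mod 4), so quadratic reciprocity gives (33/2129) = (2129/33). Reduce: 2129 ≡ 17 (mod 33). Now have -(17/33).
17 ≡ 1 (mod 4), so quadratic reciprocity gives (17/33) = (33/17). Reduce: 33 ≡ 16 (mod 17). Now have -(16/17).
Factor out 2: 16 = 2^4. Since 17 ≡ 1 (mod 8), (2/17) = +1, and (2/17)^4 = +1. Now have -(1/17).
(1/17) = 1. Collecting the sign factors: -1.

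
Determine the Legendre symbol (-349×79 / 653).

By multiplicativity, (-349·79 / 653) = (-349 / 653)·(79 / 653).
First factor (-349 / 653):
Pull out -1: (-349 / 653) = (-1 / 653)·(349 / 653). Since 653 ≡ 1 (mod 4), (-1 / 653) = +1. Now have (349 / 653).
349 ≡ 1 (mod 4), so quadratic reciprocity gives (349 / 653) = (653 / 349). Reduce: 653 ≡ 304 (mod 349). Now have (304 / 349).
Factor out 2: 304 = 2^4·19. Since 349 ≡ 5 (mod 8), (2 / 349) = -1, and (2 / 349)^4 = +1. Now have (19 / 349).
349 ≡ 1 (mod 4), so quadratic reciprocity gives (19 / 349) = (349 / 19). Reduce: 349 ≡ 7 (mod 19). Now have (7 / 19).
Both 7 ≡ 3 and 19 ≡ 3 (mod 4), so reciprocity gives (7 / 19) = -(19 / 7). Reduce: 19 ≡ 5 (mod 7). Now have -(5 / 7).
5 ≡ 1 (mod 4), so quadratic reciprocity gives (5 / 7) = (7 / 5). Reduce: 7 ≡ 2 (mod 5). Now have -(2 / 5).
Factor out 2: 2 = 2. Since 5 ≡ 5 (mod 8), (2 / 5) = -1. Now have (1 / 5).
(1 / 5) = 1. Collecting the sign factors: 1.
Second factor (79 / 653):
653 ≡ 1 (mod 4), so quadratic reciprocity gives (79 / 653) = (653 / 79). Reduce: 653 ≡ 21 (mod 79). Now have (21 / 79).
21 ≡ 1 (mod 4), so quadratic reciprocity gives (21 / 79) = (79 / 21). Reduce: 79 ≡ 16 (mod 21). Now have (16 / 21).
Factor out 2: 16 = 2^4. Since 21 ≡ 5 (mod 8), (2 / 21) = -1, and (2 / 21)^4 = +1. Now have (1 / 21).
(1 / 21) = 1. Collecting the sign factors: 1.
Product: (1)·(1) = 1.

1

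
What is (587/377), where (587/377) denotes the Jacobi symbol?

Reduce the numerator: 587 ≡ 210 (mod 377), so (587/377) = (210/377).
Factor out 2: 210 = 2·105. Since 377 ≡ 1 (mod 8), (2/377) = +1. Now have (105/377).
105 ≡ 1 (mod 4), so quadratic reciprocity gives (105/377) = (377/105). Reduce: 377 ≡ 62 (mod 105). Now have (62/105).
Factor out 2: 62 = 2·31. Since 105 ≡ 1 (mod 8), (2/105) = +1. Now have (31/105).
105 ≡ 1 (mod 4), so quadratic reciprocity gives (31/105) = (105/31). Reduce: 105 ≡ 12 (mod 31). Now have (12/31).
Factor out 2: 12 = 2^2·3. Since 31 ≡ 7 (mod 8), (2/31) = +1, and (2/31)^2 = +1. Now have (3/31).
Both 3 ≡ 3 and 31 ≡ 3 (mod 4), so reciprocity gives (3/31) = -(31/3). Reduce: 31 ≡ 1 (mod 3). Now have -(1/3).
(1/3) = 1. Collecting the sign factors: -1.

-1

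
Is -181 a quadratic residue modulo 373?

yes

Pull out -1: (-181|373) = (-1|373)·(181|373). Since 373 ≡ 1 (mod 4), (-1|373) = +1. Now have (181|373).
181 ≡ 1 (mod 4), so quadratic reciprocity gives (181|373) = (373|181). Reduce: 373 ≡ 11 (mod 181). Now have (11|181).
181 ≡ 1 (mod 4), so quadratic reciprocity gives (11|181) = (181|11). Reduce: 181 ≡ 5 (mod 11). Now have (5|11).
5 ≡ 1 (mod 4), so quadratic reciprocity gives (5|11) = (11|5). Reduce: 11 ≡ 1 (mod 5). Now have (1|5).
(1|5) = 1. Collecting the sign factors: 1.
The Legendre symbol is 1, so x^2 ≡ -181 (mod 373) has solution.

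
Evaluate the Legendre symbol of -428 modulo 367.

Pull out -1: (-428 / 367) = (-1 / 367)·(428 / 367). Since 367 ≡ 3 (mod 4), (-1 / 367) = -1. Now have -(428 / 367).
Reduce the numerator: 428 ≡ 61 (mod 367), so (428 / 367) = (61 / 367).
61 ≡ 1 (mod 4), so quadratic reciprocity gives (61 / 367) = (367 / 61). Reduce: 367 ≡ 1 (mod 61). Now have -(1 / 61).
(1 / 61) = 1. Collecting the sign factors: -1.

-1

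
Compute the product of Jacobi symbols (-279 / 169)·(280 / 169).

By multiplicativity, (-279·280 / 169) = (-279 / 169)·(280 / 169).
First factor (-279 / 169):
(-279 / 169)
  = (59 / 169)    [-279 ≡ 59 mod 169]
  = (169 / 59)    [QR: 169 ≡ 1 mod 4, sign kept]
  = (51 / 59)    [169 ≡ 51 mod 59]
  = -(59 / 51)    [QR: both ≡ 3 mod 4, sign flips]
  = -(8 / 51)    [59 ≡ 8 mod 51]
  = (1 / 51)    [51 ≡ 3 mod 8 ⇒ (2 / 51)^3 = -1]
  = 1    [(1 / 51) = 1]
Second factor (280 / 169):
(280 / 169)
  = (111 / 169)    [280 ≡ 111 mod 169]
  = (169 / 111)    [QR: 169 ≡ 1 mod 4, sign kept]
  = (58 / 111)    [169 ≡ 58 mod 111]
  = (29 / 111)    [111 ≡ 7 mod 8 ⇒ (2 / 111) = +1]
  = (111 / 29)    [QR: 29 ≡ 1 mod 4, sign kept]
  = (24 / 29)    [111 ≡ 24 mod 29]
  = -(3 / 29)    [29 ≡ 5 mod 8 ⇒ (2 / 29)^3 = -1]
  = -(29 / 3)    [QR: 29 ≡ 1 mod 4, sign kept]
  = -(2 / 3)    [29 ≡ 2 mod 3]
  = (1 / 3)    [3 ≡ 3 mod 8 ⇒ (2 / 3) = -1]
  = 1    [(1 / 3) = 1]
Product: (1)·(1) = 1.

1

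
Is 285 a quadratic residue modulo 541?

(285/541)
  = (541/285)    [QR: 285 ≡ 1 mod 4, sign kept]
  = (256/285)    [541 ≡ 256 mod 285]
  = (1/285)    [285 ≡ 5 mod 8 ⇒ (2/285)^8 = +1]
  = 1    [(1/285) = 1]
The Legendre symbol is 1, so x^2 ≡ 285 (mod 541) has solution.

yes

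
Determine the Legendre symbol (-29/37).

Pull out -1: (-29/37) = (-1/37)·(29/37). Since 37 ≡ 1 (mod 4), (-1/37) = +1. Now have (29/37).
29 ≡ 1 (mod 4), so quadratic reciprocity gives (29/37) = (37/29). Reduce: 37 ≡ 8 (mod 29). Now have (8/29).
Factor out 2: 8 = 2^3. Since 29 ≡ 5 (mod 8), (2/29) = -1, and (2/29)^3 = -1. Now have -(1/29).
(1/29) = 1. Collecting the sign factors: -1.

-1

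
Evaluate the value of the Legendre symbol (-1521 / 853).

(-1521 / 853)
  = (185 / 853)    [-1521 ≡ 185 mod 853]
  = (853 / 185)    [QR: 185 ≡ 1 mod 4, sign kept]
  = (113 / 185)    [853 ≡ 113 mod 185]
  = (185 / 113)    [QR: 113 ≡ 1 mod 4, sign kept]
  = (72 / 113)    [185 ≡ 72 mod 113]
  = (9 / 113)    [113 ≡ 1 mod 8 ⇒ (2 / 113)^3 = +1]
  = (113 / 9)    [QR: 9 ≡ 1 mod 4, sign kept]
  = (5 / 9)    [113 ≡ 5 mod 9]
  = (9 / 5)    [QR: 5 ≡ 1 mod 4, sign kept]
  = (4 / 5)    [9 ≡ 4 mod 5]
  = (1 / 5)    [5 ≡ 5 mod 8 ⇒ (2 / 5)^2 = +1]
  = 1    [(1 / 5) = 1]

1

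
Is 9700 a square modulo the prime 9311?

yes

(9700/9311)
  = (389/9311)    [9700 ≡ 389 mod 9311]
  = (9311/389)    [QR: 389 ≡ 1 mod 4, sign kept]
  = (364/389)    [9311 ≡ 364 mod 389]
  = (91/389)    [389 ≡ 5 mod 8 ⇒ (2/389)^2 = +1]
  = (389/91)    [QR: 389 ≡ 1 mod 4, sign kept]
  = (25/91)    [389 ≡ 25 mod 91]
  = (91/25)    [QR: 25 ≡ 1 mod 4, sign kept]
  = (16/25)    [91 ≡ 16 mod 25]
  = (1/25)    [25 ≡ 1 mod 8 ⇒ (2/25)^4 = +1]
  = 1    [(1/25) = 1]
The Legendre symbol is 1, so x^2 ≡ 9700 (mod 9311) has solution.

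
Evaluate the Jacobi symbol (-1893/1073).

1

Reduce the numerator: -1893 ≡ 253 (mod 1073), so (-1893/1073) = (253/1073).
253 ≡ 1 (mod 4), so quadratic reciprocity gives (253/1073) = (1073/253). Reduce: 1073 ≡ 61 (mod 253). Now have (61/253).
61 ≡ 1 (mod 4), so quadratic reciprocity gives (61/253) = (253/61). Reduce: 253 ≡ 9 (mod 61). Now have (9/61).
9 ≡ 1 (mod 4), so quadratic reciprocity gives (9/61) = (61/9). Reduce: 61 ≡ 7 (mod 9). Now have (7/9).
9 ≡ 1 (mod 4), so quadratic reciprocity gives (7/9) = (9/7). Reduce: 9 ≡ 2 (mod 7). Now have (2/7).
Factor out 2: 2 = 2. Since 7 ≡ 7 (mod 8), (2/7) = +1. Now have (1/7).
(1/7) = 1. Collecting the sign factors: 1.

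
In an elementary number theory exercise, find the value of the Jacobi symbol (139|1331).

Both 139 ≡ 3 and 1331 ≡ 3 (mod 4), so reciprocity gives (139|1331) = -(1331|139). Reduce: 1331 ≡ 80 (mod 139). Now have -(80|139).
Factor out 2: 80 = 2^4·5. Since 139 ≡ 3 (mod 8), (2|139) = -1, and (2|139)^4 = +1. Now have -(5|139).
5 ≡ 1 (mod 4), so quadratic reciprocity gives (5|139) = (139|5). Reduce: 139 ≡ 4 (mod 5). Now have -(4|5).
Factor out 2: 4 = 2^2. Since 5 ≡ 5 (mod 8), (2|5) = -1, and (2|5)^2 = +1. Now have -(1|5).
(1|5) = 1. Collecting the sign factors: -1.

-1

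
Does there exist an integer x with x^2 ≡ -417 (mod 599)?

(-417/599)
  = (182/599)    [-417 ≡ 182 mod 599]
  = (91/599)    [599 ≡ 7 mod 8 ⇒ (2/599) = +1]
  = -(599/91)    [QR: both ≡ 3 mod 4, sign flips]
  = -(53/91)    [599 ≡ 53 mod 91]
  = -(91/53)    [QR: 53 ≡ 1 mod 4, sign kept]
  = -(38/53)    [91 ≡ 38 mod 53]
  = (19/53)    [53 ≡ 5 mod 8 ⇒ (2/53) = -1]
  = (53/19)    [QR: 53 ≡ 1 mod 4, sign kept]
  = (15/19)    [53 ≡ 15 mod 19]
  = -(19/15)    [QR: both ≡ 3 mod 4, sign flips]
  = -(4/15)    [19 ≡ 4 mod 15]
  = -(1/15)    [15 ≡ 7 mod 8 ⇒ (2/15)^2 = +1]
  = -1    [(1/15) = 1]
(-417/599) = -1, and 599 is prime, so -417 is not a quadratic residue mod 599.

no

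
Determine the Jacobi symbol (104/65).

0

Reduce the numerator: 104 ≡ 39 (mod 65), so (104/65) = (39/65).
65 ≡ 1 (mod 4), so quadratic reciprocity gives (39/65) = (65/39). Reduce: 65 ≡ 26 (mod 39). Now have (26/39).
Factor out 2: 26 = 2·13. Since 39 ≡ 7 (mod 8), (2/39) = +1. Now have (13/39).
13 ≡ 1 (mod 4), so quadratic reciprocity gives (13/39) = (39/13). Reduce: 39 ≡ 0 (mod 13). Now have (0/13).
The numerator is now 0 with denominator 13 > 1: the symbol is 0.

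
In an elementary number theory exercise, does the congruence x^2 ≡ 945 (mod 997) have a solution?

yes

945 ≡ 1 (mod 4), so quadratic reciprocity gives (945/997) = (997/945). Reduce: 997 ≡ 52 (mod 945). Now have (52/945).
Factor out 2: 52 = 2^2·13. Since 945 ≡ 1 (mod 8), (2/945) = +1, and (2/945)^2 = +1. Now have (13/945).
13 ≡ 1 (mod 4), so quadratic reciprocity gives (13/945) = (945/13). Reduce: 945 ≡ 9 (mod 13). Now have (9/13).
9 ≡ 1 (mod 4), so quadratic reciprocity gives (9/13) = (13/9). Reduce: 13 ≡ 4 (mod 9). Now have (4/9).
Factor out 2: 4 = 2^2. Since 9 ≡ 1 (mod 8), (2/9) = +1, and (2/9)^2 = +1. Now have (1/9).
(1/9) = 1. Collecting the sign factors: 1.
(945/997) = 1, and 997 is prime, so 945 is a quadratic residue mod 997.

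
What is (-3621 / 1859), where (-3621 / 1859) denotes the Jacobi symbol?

Reduce the numerator: -3621 ≡ 97 (mod 1859), so (-3621 / 1859) = (97 / 1859).
97 ≡ 1 (mod 4), so quadratic reciprocity gives (97 / 1859) = (1859 / 97). Reduce: 1859 ≡ 16 (mod 97). Now have (16 / 97).
Factor out 2: 16 = 2^4. Since 97 ≡ 1 (mod 8), (2 / 97) = +1, and (2 / 97)^4 = +1. Now have (1 / 97).
(1 / 97) = 1. Collecting the sign factors: 1.

1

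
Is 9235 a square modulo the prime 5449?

no

(9235|5449)
  = (3786|5449)    [9235 ≡ 3786 mod 5449]
  = (1893|5449)    [5449 ≡ 1 mod 8 ⇒ (2|5449) = +1]
  = (5449|1893)    [QR: 1893 ≡ 1 mod 4, sign kept]
  = (1663|1893)    [5449 ≡ 1663 mod 1893]
  = (1893|1663)    [QR: 1893 ≡ 1 mod 4, sign kept]
  = (230|1663)    [1893 ≡ 230 mod 1663]
  = (115|1663)    [1663 ≡ 7 mod 8 ⇒ (2|1663) = +1]
  = -(1663|115)    [QR: both ≡ 3 mod 4, sign flips]
  = -(53|115)    [1663 ≡ 53 mod 115]
  = -(115|53)    [QR: 53 ≡ 1 mod 4, sign kept]
  = -(9|53)    [115 ≡ 9 mod 53]
  = -(53|9)    [QR: 9 ≡ 1 mod 4, sign kept]
  = -(8|9)    [53 ≡ 8 mod 9]
  = -(1|9)    [9 ≡ 1 mod 8 ⇒ (2|9)^3 = +1]
  = -1    [(1|9) = 1]
(9235|5449) = -1, and 5449 is prime, so 9235 is not a quadratic residue mod 5449.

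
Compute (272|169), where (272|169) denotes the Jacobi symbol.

1

(272|169)
  = (103|169)    [272 ≡ 103 mod 169]
  = (169|103)    [QR: 169 ≡ 1 mod 4, sign kept]
  = (66|103)    [169 ≡ 66 mod 103]
  = (33|103)    [103 ≡ 7 mod 8 ⇒ (2|103) = +1]
  = (103|33)    [QR: 33 ≡ 1 mod 4, sign kept]
  = (4|33)    [103 ≡ 4 mod 33]
  = (1|33)    [33 ≡ 1 mod 8 ⇒ (2|33)^2 = +1]
  = 1    [(1|33) = 1]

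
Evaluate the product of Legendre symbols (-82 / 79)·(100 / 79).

By multiplicativity, (-82·100 / 79) = (-82 / 79)·(100 / 79).
First factor (-82 / 79):
(-82 / 79)
  = (76 / 79)    [-82 ≡ 76 mod 79]
  = (19 / 79)    [79 ≡ 7 mod 8 ⇒ (2 / 79)^2 = +1]
  = -(79 / 19)    [QR: both ≡ 3 mod 4, sign flips]
  = -(3 / 19)    [79 ≡ 3 mod 19]
  = (19 / 3)    [QR: both ≡ 3 mod 4, sign flips]
  = (1 / 3)    [19 ≡ 1 mod 3]
  = 1    [(1 / 3) = 1]
Second factor (100 / 79):
(100 / 79)
  = (21 / 79)    [100 ≡ 21 mod 79]
  = (79 / 21)    [QR: 21 ≡ 1 mod 4, sign kept]
  = (16 / 21)    [79 ≡ 16 mod 21]
  = (1 / 21)    [21 ≡ 5 mod 8 ⇒ (2 / 21)^4 = +1]
  = 1    [(1 / 21) = 1]
Product: (1)·(1) = 1.

1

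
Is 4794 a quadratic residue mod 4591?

yes

Reduce the numerator: 4794 ≡ 203 (mod 4591), so (4794|4591) = (203|4591).
Both 203 ≡ 3 and 4591 ≡ 3 (mod 4), so reciprocity gives (203|4591) = -(4591|203). Reduce: 4591 ≡ 125 (mod 203). Now have -(125|203).
125 ≡ 1 (mod 4), so quadratic reciprocity gives (125|203) = (203|125). Reduce: 203 ≡ 78 (mod 125). Now have -(78|125).
Factor out 2: 78 = 2·39. Since 125 ≡ 5 (mod 8), (2|125) = -1. Now have (39|125).
125 ≡ 1 (mod 4), so quadratic reciprocity gives (39|125) = (125|39). Reduce: 125 ≡ 8 (mod 39). Now have (8|39).
Factor out 2: 8 = 2^3. Since 39 ≡ 7 (mod 8), (2|39) = +1, and (2|39)^3 = +1. Now have (1|39).
(1|39) = 1. Collecting the sign factors: 1.
(4794|4591) = 1, and 4591 is prime, so 4794 is a quadratic residue mod 4591.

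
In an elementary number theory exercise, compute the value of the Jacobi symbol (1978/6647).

Factor out 2: 1978 = 2·989. Since 6647 ≡ 7 (mod 8), (2/6647) = +1. Now have (989/6647).
989 ≡ 1 (mod 4), so quadratic reciprocity gives (989/6647) = (6647/989). Reduce: 6647 ≡ 713 (mod 989). Now have (713/989).
713 ≡ 1 (mod 4), so quadratic reciprocity gives (713/989) = (989/713). Reduce: 989 ≡ 276 (mod 713). Now have (276/713).
Factor out 2: 276 = 2^2·69. Since 713 ≡ 1 (mod 8), (2/713) = +1, and (2/713)^2 = +1. Now have (69/713).
69 ≡ 1 (mod 4), so quadratic reciprocity gives (69/713) = (713/69). Reduce: 713 ≡ 23 (mod 69). Now have (23/69).
69 ≡ 1 (mod 4), so quadratic reciprocity gives (23/69) = (69/23). Reduce: 69 ≡ 0 (mod 23). Now have (0/23).
The numerator is now 0 with denominator 23 > 1: the symbol is 0.

0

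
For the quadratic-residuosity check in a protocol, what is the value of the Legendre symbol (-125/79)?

Reduce the numerator: -125 ≡ 33 (mod 79), so (-125/79) = (33/79).
33 ≡ 1 (mod 4), so quadratic reciprocity gives (33/79) = (79/33). Reduce: 79 ≡ 13 (mod 33). Now have (13/33).
13 ≡ 1 (mod 4), so quadratic reciprocity gives (13/33) = (33/13). Reduce: 33 ≡ 7 (mod 13). Now have (7/13).
13 ≡ 1 (mod 4), so quadratic reciprocity gives (7/13) = (13/7). Reduce: 13 ≡ 6 (mod 7). Now have (6/7).
Factor out 2: 6 = 2·3. Since 7 ≡ 7 (mod 8), (2/7) = +1. Now have (3/7).
Both 3 ≡ 3 and 7 ≡ 3 (mod 4), so reciprocity gives (3/7) = -(7/3). Reduce: 7 ≡ 1 (mod 3). Now have -(1/3).
(1/3) = 1. Collecting the sign factors: -1.

-1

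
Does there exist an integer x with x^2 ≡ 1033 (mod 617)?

no

Reduce the numerator: 1033 ≡ 416 (mod 617), so (1033/617) = (416/617).
Factor out 2: 416 = 2^5·13. Since 617 ≡ 1 (mod 8), (2/617) = +1, and (2/617)^5 = +1. Now have (13/617).
13 ≡ 1 (mod 4), so quadratic reciprocity gives (13/617) = (617/13). Reduce: 617 ≡ 6 (mod 13). Now have (6/13).
Factor out 2: 6 = 2·3. Since 13 ≡ 5 (mod 8), (2/13) = -1. Now have -(3/13).
13 ≡ 1 (mod 4), so quadratic reciprocity gives (3/13) = (13/3). Reduce: 13 ≡ 1 (mod 3). Now have -(1/3).
(1/3) = 1. Collecting the sign factors: -1.
(1033/617) = -1, and 617 is prime, so 1033 is not a quadratic residue mod 617.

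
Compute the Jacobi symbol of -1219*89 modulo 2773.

By multiplicativity, (-1219·89 / 2773) = (-1219 / 2773)·(89 / 2773).
First factor (-1219 / 2773):
Reduce the numerator: -1219 ≡ 1554 (mod 2773), so (-1219 / 2773) = (1554 / 2773).
Factor out 2: 1554 = 2·777. Since 2773 ≡ 5 (mod 8), (2 / 2773) = -1. Now have -(777 / 2773).
777 ≡ 1 (mod 4), so quadratic reciprocity gives (777 / 2773) = (2773 / 777). Reduce: 2773 ≡ 442 (mod 777). Now have -(442 / 777).
Factor out 2: 442 = 2·221. Since 777 ≡ 1 (mod 8), (2 / 777) = +1. Now have -(221 / 777).
221 ≡ 1 (mod 4), so quadratic reciprocity gives (221 / 777) = (777 / 221). Reduce: 777 ≡ 114 (mod 221). Now have -(114 / 221).
Factor out 2: 114 = 2·57. Since 221 ≡ 5 (mod 8), (2 / 221) = -1. Now have (57 / 221).
57 ≡ 1 (mod 4), so quadratic reciprocity gives (57 / 221) = (221 / 57). Reduce: 221 ≡ 50 (mod 57). Now have (50 / 57).
Factor out 2: 50 = 2·25. Since 57 ≡ 1 (mod 8), (2 / 57) = +1. Now have (25 / 57).
25 ≡ 1 (mod 4), so quadratic reciprocity gives (25 / 57) = (57 / 25). Reduce: 57 ≡ 7 (mod 25). Now have (7 / 25).
25 ≡ 1 (mod 4), so quadratic reciprocity gives (7 / 25) = (25 / 7). Reduce: 25 ≡ 4 (mod 7). Now have (4 / 7).
Factor out 2: 4 = 2^2. Since 7 ≡ 7 (mod 8), (2 / 7) = +1, and (2 / 7)^2 = +1. Now have (1 / 7).
(1 / 7) = 1. Collecting the sign factors: 1.
Second factor (89 / 2773):
89 ≡ 1 (mod 4), so quadratic reciprocity gives (89 / 2773) = (2773 / 89). Reduce: 2773 ≡ 14 (mod 89). Now have (14 / 89).
Factor out 2: 14 = 2·7. Since 89 ≡ 1 (mod 8), (2 / 89) = +1. Now have (7 / 89).
89 ≡ 1 (mod 4), so quadratic reciprocity gives (7 / 89) = (89 / 7). Reduce: 89 ≡ 5 (mod 7). Now have (5 / 7).
5 ≡ 1 (mod 4), so quadratic reciprocity gives (5 / 7) = (7 / 5). Reduce: 7 ≡ 2 (mod 5). Now have (2 / 5).
Factor out 2: 2 = 2. Since 5 ≡ 5 (mod 8), (2 / 5) = -1. Now have -(1 / 5).
(1 / 5) = 1. Collecting the sign factors: -1.
Product: (1)·(-1) = -1.

-1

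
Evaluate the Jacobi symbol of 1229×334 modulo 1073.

-1

By multiplicativity, (1229·334 / 1073) = (1229 / 1073)·(334 / 1073).
First factor (1229 / 1073):
Reduce the numerator: 1229 ≡ 156 (mod 1073), so (1229 / 1073) = (156 / 1073).
Factor out 2: 156 = 2^2·39. Since 1073 ≡ 1 (mod 8), (2 / 1073) = +1, and (2 / 1073)^2 = +1. Now have (39 / 1073).
1073 ≡ 1 (mod 4), so quadratic reciprocity gives (39 / 1073) = (1073 / 39). Reduce: 1073 ≡ 20 (mod 39). Now have (20 / 39).
Factor out 2: 20 = 2^2·5. Since 39 ≡ 7 (mod 8), (2 / 39) = +1, and (2 / 39)^2 = +1. Now have (5 / 39).
5 ≡ 1 (mod 4), so quadratic reciprocity gives (5 / 39) = (39 / 5). Reduce: 39 ≡ 4 (mod 5). Now have (4 / 5).
Factor out 2: 4 = 2^2. Since 5 ≡ 5 (mod 8), (2 / 5) = -1, and (2 / 5)^2 = +1. Now have (1 / 5).
(1 / 5) = 1. Collecting the sign factors: 1.
Second factor (334 / 1073):
Factor out 2: 334 = 2·167. Since 1073 ≡ 1 (mod 8), (2 / 1073) = +1. Now have (167 / 1073).
1073 ≡ 1 (mod 4), so quadratic reciprocity gives (167 / 1073) = (1073 / 167). Reduce: 1073 ≡ 71 (mod 167). Now have (71 / 167).
Both 71 ≡ 3 and 167 ≡ 3 (mod 4), so reciprocity gives (71 / 167) = -(167 / 71). Reduce: 167 ≡ 25 (mod 71). Now have -(25 / 71).
25 ≡ 1 (mod 4), so quadratic reciprocity gives (25 / 71) = (71 / 25). Reduce: 71 ≡ 21 (mod 25). Now have -(21 / 25).
21 ≡ 1 (mod 4), so quadratic reciprocity gives (21 / 25) = (25 / 21). Reduce: 25 ≡ 4 (mod 21). Now have -(4 / 21).
Factor out 2: 4 = 2^2. Since 21 ≡ 5 (mod 8), (2 / 21) = -1, and (2 / 21)^2 = +1. Now have -(1 / 21).
(1 / 21) = 1. Collecting the sign factors: -1.
Product: (1)·(-1) = -1.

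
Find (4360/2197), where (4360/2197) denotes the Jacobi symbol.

-1

Reduce the numerator: 4360 ≡ 2163 (mod 2197), so (4360/2197) = (2163/2197).
2197 ≡ 1 (mod 4), so quadratic reciprocity gives (2163/2197) = (2197/2163). Reduce: 2197 ≡ 34 (mod 2163). Now have (34/2163).
Factor out 2: 34 = 2·17. Since 2163 ≡ 3 (mod 8), (2/2163) = -1. Now have -(17/2163).
17 ≡ 1 (mod 4), so quadratic reciprocity gives (17/2163) = (2163/17). Reduce: 2163 ≡ 4 (mod 17). Now have -(4/17).
Factor out 2: 4 = 2^2. Since 17 ≡ 1 (mod 8), (2/17) = +1, and (2/17)^2 = +1. Now have -(1/17).
(1/17) = 1. Collecting the sign factors: -1.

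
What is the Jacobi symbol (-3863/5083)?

-1

Reduce the numerator: -3863 ≡ 1220 (mod 5083), so (-3863/5083) = (1220/5083).
Factor out 2: 1220 = 2^2·305. Since 5083 ≡ 3 (mod 8), (2/5083) = -1, and (2/5083)^2 = +1. Now have (305/5083).
305 ≡ 1 (mod 4), so quadratic reciprocity gives (305/5083) = (5083/305). Reduce: 5083 ≡ 203 (mod 305). Now have (203/305).
305 ≡ 1 (mod 4), so quadratic reciprocity gives (203/305) = (305/203). Reduce: 305 ≡ 102 (mod 203). Now have (102/203).
Factor out 2: 102 = 2·51. Since 203 ≡ 3 (mod 8), (2/203) = -1. Now have -(51/203).
Both 51 ≡ 3 and 203 ≡ 3 (mod 4), so reciprocity gives (51/203) = -(203/51). Reduce: 203 ≡ 50 (mod 51). Now have (50/51).
Factor out 2: 50 = 2·25. Since 51 ≡ 3 (mod 8), (2/51) = -1. Now have -(25/51).
25 ≡ 1 (mod 4), so quadratic reciprocity gives (25/51) = (51/25). Reduce: 51 ≡ 1 (mod 25). Now have -(1/25).
(1/25) = 1. Collecting the sign factors: -1.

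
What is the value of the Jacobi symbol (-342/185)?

-1

(-342/185)
  = (342/185)    [185 ≡ 1 mod 4 ⇒ (-1/185) = +1]
  = (157/185)    [342 ≡ 157 mod 185]
  = (185/157)    [QR: 157 ≡ 1 mod 4, sign kept]
  = (28/157)    [185 ≡ 28 mod 157]
  = (7/157)    [157 ≡ 5 mod 8 ⇒ (2/157)^2 = +1]
  = (157/7)    [QR: 157 ≡ 1 mod 4, sign kept]
  = (3/7)    [157 ≡ 3 mod 7]
  = -(7/3)    [QR: both ≡ 3 mod 4, sign flips]
  = -(1/3)    [7 ≡ 1 mod 3]
  = -1    [(1/3) = 1]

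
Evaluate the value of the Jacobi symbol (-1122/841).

1

Pull out -1: (-1122/841) = (-1/841)·(1122/841). Since 841 ≡ 1 (mod 4), (-1/841) = +1. Now have (1122/841).
Reduce the numerator: 1122 ≡ 281 (mod 841), so (1122/841) = (281/841).
281 ≡ 1 (mod 4), so quadratic reciprocity gives (281/841) = (841/281). Reduce: 841 ≡ 279 (mod 281). Now have (279/281).
281 ≡ 1 (mod 4), so quadratic reciprocity gives (279/281) = (281/279). Reduce: 281 ≡ 2 (mod 279). Now have (2/279).
Factor out 2: 2 = 2. Since 279 ≡ 7 (mod 8), (2/279) = +1. Now have (1/279).
(1/279) = 1. Collecting the sign factors: 1.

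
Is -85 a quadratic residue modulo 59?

Reduce the numerator: -85 ≡ 33 (mod 59), so (-85/59) = (33/59).
33 ≡ 1 (mod 4), so quadratic reciprocity gives (33/59) = (59/33). Reduce: 59 ≡ 26 (mod 33). Now have (26/33).
Factor out 2: 26 = 2·13. Since 33 ≡ 1 (mod 8), (2/33) = +1. Now have (13/33).
13 ≡ 1 (mod 4), so quadratic reciprocity gives (13/33) = (33/13). Reduce: 33 ≡ 7 (mod 13). Now have (7/13).
13 ≡ 1 (mod 4), so quadratic reciprocity gives (7/13) = (13/7). Reduce: 13 ≡ 6 (mod 7). Now have (6/7).
Factor out 2: 6 = 2·3. Since 7 ≡ 7 (mod 8), (2/7) = +1. Now have (3/7).
Both 3 ≡ 3 and 7 ≡ 3 (mod 4), so reciprocity gives (3/7) = -(7/3). Reduce: 7 ≡ 1 (mod 3). Now have -(1/3).
(1/3) = 1. Collecting the sign factors: -1.
The Legendre symbol is -1, so x^2 ≡ -85 (mod 59) has no solution.

no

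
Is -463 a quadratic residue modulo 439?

yes

Reduce the numerator: -463 ≡ 415 (mod 439), so (-463|439) = (415|439).
Both 415 ≡ 3 and 439 ≡ 3 (mod 4), so reciprocity gives (415|439) = -(439|415). Reduce: 439 ≡ 24 (mod 415). Now have -(24|415).
Factor out 2: 24 = 2^3·3. Since 415 ≡ 7 (mod 8), (2|415) = +1, and (2|415)^3 = +1. Now have -(3|415).
Both 3 ≡ 3 and 415 ≡ 3 (mod 4), so reciprocity gives (3|415) = -(415|3). Reduce: 415 ≡ 1 (mod 3). Now have (1|3).
(1|3) = 1. Collecting the sign factors: 1.
The Legendre symbol is 1, so x^2 ≡ -463 (mod 439) has solution.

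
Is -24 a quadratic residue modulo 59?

(-24/59)
  = (35/59)    [-24 ≡ 35 mod 59]
  = -(59/35)    [QR: both ≡ 3 mod 4, sign flips]
  = -(24/35)    [59 ≡ 24 mod 35]
  = (3/35)    [35 ≡ 3 mod 8 ⇒ (2/35)^3 = -1]
  = -(35/3)    [QR: both ≡ 3 mod 4, sign flips]
  = -(2/3)    [35 ≡ 2 mod 3]
  = (1/3)    [3 ≡ 3 mod 8 ⇒ (2/3) = -1]
  = 1    [(1/3) = 1]
The Legendre symbol is 1, so x^2 ≡ -24 (mod 59) has solution.

yes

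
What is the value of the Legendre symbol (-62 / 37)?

1

(-62 / 37)
  = (12 / 37)    [-62 ≡ 12 mod 37]
  = (3 / 37)    [37 ≡ 5 mod 8 ⇒ (2 / 37)^2 = +1]
  = (37 / 3)    [QR: 37 ≡ 1 mod 4, sign kept]
  = (1 / 3)    [37 ≡ 1 mod 3]
  = 1    [(1 / 3) = 1]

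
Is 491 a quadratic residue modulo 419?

no

Reduce the numerator: 491 ≡ 72 (mod 419), so (491/419) = (72/419).
Factor out 2: 72 = 2^3·9. Since 419 ≡ 3 (mod 8), (2/419) = -1, and (2/419)^3 = -1. Now have -(9/419).
9 ≡ 1 (mod 4), so quadratic reciprocity gives (9/419) = (419/9). Reduce: 419 ≡ 5 (mod 9). Now have -(5/9).
5 ≡ 1 (mod 4), so quadratic reciprocity gives (5/9) = (9/5). Reduce: 9 ≡ 4 (mod 5). Now have -(4/5).
Factor out 2: 4 = 2^2. Since 5 ≡ 5 (mod 8), (2/5) = -1, and (2/5)^2 = +1. Now have -(1/5).
(1/5) = 1. Collecting the sign factors: -1.
The Legendre symbol is -1, so x^2 ≡ 491 (mod 419) has no solution.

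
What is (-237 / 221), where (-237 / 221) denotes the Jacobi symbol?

1

(-237 / 221)
  = (205 / 221)    [-237 ≡ 205 mod 221]
  = (221 / 205)    [QR: 205 ≡ 1 mod 4, sign kept]
  = (16 / 205)    [221 ≡ 16 mod 205]
  = (1 / 205)    [205 ≡ 5 mod 8 ⇒ (2 / 205)^4 = +1]
  = 1    [(1 / 205) = 1]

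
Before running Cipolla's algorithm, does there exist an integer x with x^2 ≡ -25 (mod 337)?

(-25/337)
  = (25/337)    [337 ≡ 1 mod 4 ⇒ (-1/337) = +1]
  = (337/25)    [QR: 25 ≡ 1 mod 4, sign kept]
  = (12/25)    [337 ≡ 12 mod 25]
  = (3/25)    [25 ≡ 1 mod 8 ⇒ (2/25)^2 = +1]
  = (25/3)    [QR: 25 ≡ 1 mod 4, sign kept]
  = (1/3)    [25 ≡ 1 mod 3]
  = 1    [(1/3) = 1]
(-25/337) = 1, and 337 is prime, so -25 is a quadratic residue mod 337.

yes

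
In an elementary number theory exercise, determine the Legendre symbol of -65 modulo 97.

Pull out -1: (-65/97) = (-1/97)·(65/97). Since 97 ≡ 1 (mod 4), (-1/97) = +1. Now have (65/97).
65 ≡ 1 (mod 4), so quadratic reciprocity gives (65/97) = (97/65). Reduce: 97 ≡ 32 (mod 65). Now have (32/65).
Factor out 2: 32 = 2^5. Since 65 ≡ 1 (mod 8), (2/65) = +1, and (2/65)^5 = +1. Now have (1/65).
(1/65) = 1. Collecting the sign factors: 1.

1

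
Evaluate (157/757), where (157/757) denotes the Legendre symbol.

(157/757)
  = (757/157)    [QR: 157 ≡ 1 mod 4, sign kept]
  = (129/157)    [757 ≡ 129 mod 157]
  = (157/129)    [QR: 129 ≡ 1 mod 4, sign kept]
  = (28/129)    [157 ≡ 28 mod 129]
  = (7/129)    [129 ≡ 1 mod 8 ⇒ (2/129)^2 = +1]
  = (129/7)    [QR: 129 ≡ 1 mod 4, sign kept]
  = (3/7)    [129 ≡ 3 mod 7]
  = -(7/3)    [QR: both ≡ 3 mod 4, sign flips]
  = -(1/3)    [7 ≡ 1 mod 3]
  = -1    [(1/3) = 1]

-1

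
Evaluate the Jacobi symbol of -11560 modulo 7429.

0

(-11560/7429)
  = (11560/7429)    [7429 ≡ 1 mod 4 ⇒ (-1/7429) = +1]
  = (4131/7429)    [11560 ≡ 4131 mod 7429]
  = (7429/4131)    [QR: 7429 ≡ 1 mod 4, sign kept]
  = (3298/4131)    [7429 ≡ 3298 mod 4131]
  = -(1649/4131)    [4131 ≡ 3 mod 8 ⇒ (2/4131) = -1]
  = -(4131/1649)    [QR: 1649 ≡ 1 mod 4, sign kept]
  = -(833/1649)    [4131 ≡ 833 mod 1649]
  = -(1649/833)    [QR: 833 ≡ 1 mod 4, sign kept]
  = -(816/833)    [1649 ≡ 816 mod 833]
  = -(51/833)    [833 ≡ 1 mod 8 ⇒ (2/833)^4 = +1]
  = -(833/51)    [QR: 833 ≡ 1 mod 4, sign kept]
  = -(17/51)    [833 ≡ 17 mod 51]
  = -(51/17)    [QR: 17 ≡ 1 mod 4, sign kept]
  = -(0/17)    [51 ≡ 0 mod 17]
  = 0    [numerator 0, gcd > 1]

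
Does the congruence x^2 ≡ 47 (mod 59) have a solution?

(47/59)
  = -(59/47)    [QR: both ≡ 3 mod 4, sign flips]
  = -(12/47)    [59 ≡ 12 mod 47]
  = -(3/47)    [47 ≡ 7 mod 8 ⇒ (2/47)^2 = +1]
  = (47/3)    [QR: both ≡ 3 mod 4, sign flips]
  = (2/3)    [47 ≡ 2 mod 3]
  = -(1/3)    [3 ≡ 3 mod 8 ⇒ (2/3) = -1]
  = -1    [(1/3) = 1]
(47/59) = -1, and 59 is prime, so 47 is not a quadratic residue mod 59.

no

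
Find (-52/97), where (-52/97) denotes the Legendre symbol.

-1

Reduce the numerator: -52 ≡ 45 (mod 97), so (-52/97) = (45/97).
45 ≡ 1 (mod 4), so quadratic reciprocity gives (45/97) = (97/45). Reduce: 97 ≡ 7 (mod 45). Now have (7/45).
45 ≡ 1 (mod 4), so quadratic reciprocity gives (7/45) = (45/7). Reduce: 45 ≡ 3 (mod 7). Now have (3/7).
Both 3 ≡ 3 and 7 ≡ 3 (mod 4), so reciprocity gives (3/7) = -(7/3). Reduce: 7 ≡ 1 (mod 3). Now have -(1/3).
(1/3) = 1. Collecting the sign factors: -1.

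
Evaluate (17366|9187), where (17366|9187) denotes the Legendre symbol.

(17366|9187)
  = (8179|9187)    [17366 ≡ 8179 mod 9187]
  = -(9187|8179)    [QR: both ≡ 3 mod 4, sign flips]
  = -(1008|8179)    [9187 ≡ 1008 mod 8179]
  = -(63|8179)    [8179 ≡ 3 mod 8 ⇒ (2|8179)^4 = +1]
  = (8179|63)    [QR: both ≡ 3 mod 4, sign flips]
  = (52|63)    [8179 ≡ 52 mod 63]
  = (13|63)    [63 ≡ 7 mod 8 ⇒ (2|63)^2 = +1]
  = (63|13)    [QR: 13 ≡ 1 mod 4, sign kept]
  = (11|13)    [63 ≡ 11 mod 13]
  = (13|11)    [QR: 13 ≡ 1 mod 4, sign kept]
  = (2|11)    [13 ≡ 2 mod 11]
  = -(1|11)    [11 ≡ 3 mod 8 ⇒ (2|11) = -1]
  = -1    [(1|11) = 1]

-1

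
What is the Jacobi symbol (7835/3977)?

1

(7835/3977)
  = (3858/3977)    [7835 ≡ 3858 mod 3977]
  = (1929/3977)    [3977 ≡ 1 mod 8 ⇒ (2/3977) = +1]
  = (3977/1929)    [QR: 1929 ≡ 1 mod 4, sign kept]
  = (119/1929)    [3977 ≡ 119 mod 1929]
  = (1929/119)    [QR: 1929 ≡ 1 mod 4, sign kept]
  = (25/119)    [1929 ≡ 25 mod 119]
  = (119/25)    [QR: 25 ≡ 1 mod 4, sign kept]
  = (19/25)    [119 ≡ 19 mod 25]
  = (25/19)    [QR: 25 ≡ 1 mod 4, sign kept]
  = (6/19)    [25 ≡ 6 mod 19]
  = -(3/19)    [19 ≡ 3 mod 8 ⇒ (2/19) = -1]
  = (19/3)    [QR: both ≡ 3 mod 4, sign flips]
  = (1/3)    [19 ≡ 1 mod 3]
  = 1    [(1/3) = 1]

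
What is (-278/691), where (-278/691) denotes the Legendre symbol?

1

Reduce the numerator: -278 ≡ 413 (mod 691), so (-278/691) = (413/691).
413 ≡ 1 (mod 4), so quadratic reciprocity gives (413/691) = (691/413). Reduce: 691 ≡ 278 (mod 413). Now have (278/413).
Factor out 2: 278 = 2·139. Since 413 ≡ 5 (mod 8), (2/413) = -1. Now have -(139/413).
413 ≡ 1 (mod 4), so quadratic reciprocity gives (139/413) = (413/139). Reduce: 413 ≡ 135 (mod 139). Now have -(135/139).
Both 135 ≡ 3 and 139 ≡ 3 (mod 4), so reciprocity gives (135/139) = -(139/135). Reduce: 139 ≡ 4 (mod 135). Now have (4/135).
Factor out 2: 4 = 2^2. Since 135 ≡ 7 (mod 8), (2/135) = +1, and (2/135)^2 = +1. Now have (1/135).
(1/135) = 1. Collecting the sign factors: 1.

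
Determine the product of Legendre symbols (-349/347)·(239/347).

-1

By multiplicativity, (-349·239/347) = (-349/347)·(239/347).
First factor (-349/347):
Pull out -1: (-349/347) = (-1/347)·(349/347). Since 347 ≡ 3 (mod 4), (-1/347) = -1. Now have -(349/347).
Reduce the numerator: 349 ≡ 2 (mod 347), so (349/347) = (2/347).
Factor out 2: 2 = 2. Since 347 ≡ 3 (mod 8), (2/347) = -1. Now have (1/347).
(1/347) = 1. Collecting the sign factors: 1.
Second factor (239/347):
Both 239 ≡ 3 and 347 ≡ 3 (mod 4), so reciprocity gives (239/347) = -(347/239). Reduce: 347 ≡ 108 (mod 239). Now have -(108/239).
Factor out 2: 108 = 2^2·27. Since 239 ≡ 7 (mod 8), (2/239) = +1, and (2/239)^2 = +1. Now have -(27/239).
Both 27 ≡ 3 and 239 ≡ 3 (mod 4), so reciprocity gives (27/239) = -(239/27). Reduce: 239 ≡ 23 (mod 27). Now have (23/27).
Both 23 ≡ 3 and 27 ≡ 3 (mod 4), so reciprocity gives (23/27) = -(27/23). Reduce: 27 ≡ 4 (mod 23). Now have -(4/23).
Factor out 2: 4 = 2^2. Since 23 ≡ 7 (mod 8), (2/23) = +1, and (2/23)^2 = +1. Now have -(1/23).
(1/23) = 1. Collecting the sign factors: -1.
Product: (1)·(-1) = -1.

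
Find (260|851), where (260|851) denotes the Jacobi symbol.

-1

Factor out 2: 260 = 2^2·65. Since 851 ≡ 3 (mod 8), (2|851) = -1, and (2|851)^2 = +1. Now have (65|851).
65 ≡ 1 (mod 4), so quadratic reciprocity gives (65|851) = (851|65). Reduce: 851 ≡ 6 (mod 65). Now have (6|65).
Factor out 2: 6 = 2·3. Since 65 ≡ 1 (mod 8), (2|65) = +1. Now have (3|65).
65 ≡ 1 (mod 4), so quadratic reciprocity gives (3|65) = (65|3). Reduce: 65 ≡ 2 (mod 3). Now have (2|3).
Factor out 2: 2 = 2. Since 3 ≡ 3 (mod 8), (2|3) = -1. Now have -(1|3).
(1|3) = 1. Collecting the sign factors: -1.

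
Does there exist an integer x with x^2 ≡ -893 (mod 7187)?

yes

Pull out -1: (-893|7187) = (-1|7187)·(893|7187). Since 7187 ≡ 3 (mod 4), (-1|7187) = -1. Now have -(893|7187).
893 ≡ 1 (mod 4), so quadratic reciprocity gives (893|7187) = (7187|893). Reduce: 7187 ≡ 43 (mod 893). Now have -(43|893).
893 ≡ 1 (mod 4), so quadratic reciprocity gives (43|893) = (893|43). Reduce: 893 ≡ 33 (mod 43). Now have -(33|43).
33 ≡ 1 (mod 4), so quadratic reciprocity gives (33|43) = (43|33). Reduce: 43 ≡ 10 (mod 33). Now have -(10|33).
Factor out 2: 10 = 2·5. Since 33 ≡ 1 (mod 8), (2|33) = +1. Now have -(5|33).
5 ≡ 1 (mod 4), so quadratic reciprocity gives (5|33) = (33|5). Reduce: 33 ≡ 3 (mod 5). Now have -(3|5).
5 ≡ 1 (mod 4), so quadratic reciprocity gives (3|5) = (5|3). Reduce: 5 ≡ 2 (mod 3). Now have -(2|3).
Factor out 2: 2 = 2. Since 3 ≡ 3 (mod 8), (2|3) = -1. Now have (1|3).
(1|3) = 1. Collecting the sign factors: 1.
The Legendre symbol is 1, so x^2 ≡ -893 (mod 7187) has solution.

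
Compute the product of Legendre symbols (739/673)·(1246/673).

By multiplicativity, (739·1246/673) = (739/673)·(1246/673).
First factor (739/673):
Reduce the numerator: 739 ≡ 66 (mod 673), so (739/673) = (66/673).
Factor out 2: 66 = 2·33. Since 673 ≡ 1 (mod 8), (2/673) = +1. Now have (33/673).
33 ≡ 1 (mod 4), so quadratic reciprocity gives (33/673) = (673/33). Reduce: 673 ≡ 13 (mod 33). Now have (13/33).
13 ≡ 1 (mod 4), so quadratic reciprocity gives (13/33) = (33/13). Reduce: 33 ≡ 7 (mod 13). Now have (7/13).
13 ≡ 1 (mod 4), so quadratic reciprocity gives (7/13) = (13/7). Reduce: 13 ≡ 6 (mod 7). Now have (6/7).
Factor out 2: 6 = 2·3. Since 7 ≡ 7 (mod 8), (2/7) = +1. Now have (3/7).
Both 3 ≡ 3 and 7 ≡ 3 (mod 4), so reciprocity gives (3/7) = -(7/3). Reduce: 7 ≡ 1 (mod 3). Now have -(1/3).
(1/3) = 1. Collecting the sign factors: -1.
Second factor (1246/673):
Reduce the numerator: 1246 ≡ 573 (mod 673), so (1246/673) = (573/673).
573 ≡ 1 (mod 4), so quadratic reciprocity gives (573/673) = (673/573). Reduce: 673 ≡ 100 (mod 573). Now have (100/573).
Factor out 2: 100 = 2^2·25. Since 573 ≡ 5 (mod 8), (2/573) = -1, and (2/573)^2 = +1. Now have (25/573).
25 ≡ 1 (mod 4), so quadratic reciprocity gives (25/573) = (573/25). Reduce: 573 ≡ 23 (mod 25). Now have (23/25).
25 ≡ 1 (mod 4), so quadratic reciprocity gives (23/25) = (25/23). Reduce: 25 ≡ 2 (mod 23). Now have (2/23).
Factor out 2: 2 = 2. Since 23 ≡ 7 (mod 8), (2/23) = +1. Now have (1/23).
(1/23) = 1. Collecting the sign factors: 1.
Product: (-1)·(1) = -1.

-1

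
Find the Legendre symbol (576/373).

(576/373)
  = (203/373)    [576 ≡ 203 mod 373]
  = (373/203)    [QR: 373 ≡ 1 mod 4, sign kept]
  = (170/203)    [373 ≡ 170 mod 203]
  = -(85/203)    [203 ≡ 3 mod 8 ⇒ (2/203) = -1]
  = -(203/85)    [QR: 85 ≡ 1 mod 4, sign kept]
  = -(33/85)    [203 ≡ 33 mod 85]
  = -(85/33)    [QR: 33 ≡ 1 mod 4, sign kept]
  = -(19/33)    [85 ≡ 19 mod 33]
  = -(33/19)    [QR: 33 ≡ 1 mod 4, sign kept]
  = -(14/19)    [33 ≡ 14 mod 19]
  = (7/19)    [19 ≡ 3 mod 8 ⇒ (2/19) = -1]
  = -(19/7)    [QR: both ≡ 3 mod 4, sign flips]
  = -(5/7)    [19 ≡ 5 mod 7]
  = -(7/5)    [QR: 5 ≡ 1 mod 4, sign kept]
  = -(2/5)    [7 ≡ 2 mod 5]
  = (1/5)    [5 ≡ 5 mod 8 ⇒ (2/5) = -1]
  = 1    [(1/5) = 1]

1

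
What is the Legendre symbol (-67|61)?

(-67|61)
  = (67|61)    [61 ≡ 1 mod 4 ⇒ (-1|61) = +1]
  = (6|61)    [67 ≡ 6 mod 61]
  = -(3|61)    [61 ≡ 5 mod 8 ⇒ (2|61) = -1]
  = -(61|3)    [QR: 61 ≡ 1 mod 4, sign kept]
  = -(1|3)    [61 ≡ 1 mod 3]
  = -1    [(1|3) = 1]

-1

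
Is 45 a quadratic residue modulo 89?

yes

(45/89)
  = (89/45)    [QR: 45 ≡ 1 mod 4, sign kept]
  = (44/45)    [89 ≡ 44 mod 45]
  = (11/45)    [45 ≡ 5 mod 8 ⇒ (2/45)^2 = +1]
  = (45/11)    [QR: 45 ≡ 1 mod 4, sign kept]
  = (1/11)    [45 ≡ 1 mod 11]
  = 1    [(1/11) = 1]
The Legendre symbol is 1, so x^2 ≡ 45 (mod 89) has solution.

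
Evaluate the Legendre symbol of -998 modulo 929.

Pull out -1: (-998/929) = (-1/929)·(998/929). Since 929 ≡ 1 (mod 4), (-1/929) = +1. Now have (998/929).
Reduce the numerator: 998 ≡ 69 (mod 929), so (998/929) = (69/929).
69 ≡ 1 (mod 4), so quadratic reciprocity gives (69/929) = (929/69). Reduce: 929 ≡ 32 (mod 69). Now have (32/69).
Factor out 2: 32 = 2^5. Since 69 ≡ 5 (mod 8), (2/69) = -1, and (2/69)^5 = -1. Now have -(1/69).
(1/69) = 1. Collecting the sign factors: -1.

-1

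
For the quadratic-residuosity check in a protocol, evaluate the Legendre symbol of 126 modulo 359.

-1

(126/359)
  = (63/359)    [359 ≡ 7 mod 8 ⇒ (2/359) = +1]
  = -(359/63)    [QR: both ≡ 3 mod 4, sign flips]
  = -(44/63)    [359 ≡ 44 mod 63]
  = -(11/63)    [63 ≡ 7 mod 8 ⇒ (2/63)^2 = +1]
  = (63/11)    [QR: both ≡ 3 mod 4, sign flips]
  = (8/11)    [63 ≡ 8 mod 11]
  = -(1/11)    [11 ≡ 3 mod 8 ⇒ (2/11)^3 = -1]
  = -1    [(1/11) = 1]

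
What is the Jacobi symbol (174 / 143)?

-1

(174 / 143)
  = (31 / 143)    [174 ≡ 31 mod 143]
  = -(143 / 31)    [QR: both ≡ 3 mod 4, sign flips]
  = -(19 / 31)    [143 ≡ 19 mod 31]
  = (31 / 19)    [QR: both ≡ 3 mod 4, sign flips]
  = (12 / 19)    [31 ≡ 12 mod 19]
  = (3 / 19)    [19 ≡ 3 mod 8 ⇒ (2 / 19)^2 = +1]
  = -(19 / 3)    [QR: both ≡ 3 mod 4, sign flips]
  = -(1 / 3)    [19 ≡ 1 mod 3]
  = -1    [(1 / 3) = 1]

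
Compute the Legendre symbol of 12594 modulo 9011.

1

Reduce the numerator: 12594 ≡ 3583 (mod 9011), so (12594/9011) = (3583/9011).
Both 3583 ≡ 3 and 9011 ≡ 3 (mod 4), so reciprocity gives (3583/9011) = -(9011/3583). Reduce: 9011 ≡ 1845 (mod 3583). Now have -(1845/3583).
1845 ≡ 1 (mod 4), so quadratic reciprocity gives (1845/3583) = (3583/1845). Reduce: 3583 ≡ 1738 (mod 1845). Now have -(1738/1845).
Factor out 2: 1738 = 2·869. Since 1845 ≡ 5 (mod 8), (2/1845) = -1. Now have (869/1845).
869 ≡ 1 (mod 4), so quadratic reciprocity gives (869/1845) = (1845/869). Reduce: 1845 ≡ 107 (mod 869). Now have (107/869).
869 ≡ 1 (mod 4), so quadratic reciprocity gives (107/869) = (869/107). Reduce: 869 ≡ 13 (mod 107). Now have (13/107).
13 ≡ 1 (mod 4), so quadratic reciprocity gives (13/107) = (107/13). Reduce: 107 ≡ 3 (mod 13). Now have (3/13).
13 ≡ 1 (mod 4), so quadratic reciprocity gives (3/13) = (13/3). Reduce: 13 ≡ 1 (mod 3). Now have (1/3).
(1/3) = 1. Collecting the sign factors: 1.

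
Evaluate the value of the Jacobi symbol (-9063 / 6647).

Reduce the numerator: -9063 ≡ 4231 (mod 6647), so (-9063 / 6647) = (4231 / 6647).
Both 4231 ≡ 3 and 6647 ≡ 3 (mod 4), so reciprocity gives (4231 / 6647) = -(6647 / 4231). Reduce: 6647 ≡ 2416 (mod 4231). Now have -(2416 / 4231).
Factor out 2: 2416 = 2^4·151. Since 4231 ≡ 7 (mod 8), (2 / 4231) = +1, and (2 / 4231)^4 = +1. Now have -(151 / 4231).
Both 151 ≡ 3 and 4231 ≡ 3 (mod 4), so reciprocity gives (151 / 4231) = -(4231 / 151). Reduce: 4231 ≡ 3 (mod 151). Now have (3 / 151).
Both 3 ≡ 3 and 151 ≡ 3 (mod 4), so reciprocity gives (3 / 151) = -(151 / 3). Reduce: 151 ≡ 1 (mod 3). Now have -(1 / 3).
(1 / 3) = 1. Collecting the sign factors: -1.

-1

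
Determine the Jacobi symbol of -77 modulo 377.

Reduce the numerator: -77 ≡ 300 (mod 377), so (-77/377) = (300/377).
Factor out 2: 300 = 2^2·75. Since 377 ≡ 1 (mod 8), (2/377) = +1, and (2/377)^2 = +1. Now have (75/377).
377 ≡ 1 (mod 4), so quadratic reciprocity gives (75/377) = (377/75). Reduce: 377 ≡ 2 (mod 75). Now have (2/75).
Factor out 2: 2 = 2. Since 75 ≡ 3 (mod 8), (2/75) = -1. Now have -(1/75).
(1/75) = 1. Collecting the sign factors: -1.

-1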